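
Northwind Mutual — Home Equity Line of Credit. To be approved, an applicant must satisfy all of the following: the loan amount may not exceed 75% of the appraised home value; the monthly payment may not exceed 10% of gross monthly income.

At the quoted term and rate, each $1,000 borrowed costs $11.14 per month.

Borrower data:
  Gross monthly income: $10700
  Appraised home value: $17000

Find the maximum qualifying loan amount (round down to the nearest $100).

Payment cap: 10% × $10,700 = $1,070/month.
At $11.14 per $1,000, that supports 1,070/11.14 × 1,000 ≈ $96,050 → $96,000.
LTV cap: 75% × $17,000 = $12,750 → $12,700.
Binding constraint: loan-to-value.

$12,700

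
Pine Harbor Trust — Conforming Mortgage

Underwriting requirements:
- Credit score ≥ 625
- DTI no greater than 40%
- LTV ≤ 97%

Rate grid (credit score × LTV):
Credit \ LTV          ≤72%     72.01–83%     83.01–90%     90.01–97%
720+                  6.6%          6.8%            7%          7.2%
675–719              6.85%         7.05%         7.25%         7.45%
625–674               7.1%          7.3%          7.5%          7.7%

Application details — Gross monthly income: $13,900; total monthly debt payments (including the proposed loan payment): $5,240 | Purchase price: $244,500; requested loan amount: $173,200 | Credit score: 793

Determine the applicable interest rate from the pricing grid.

Credit score 793 ≥ 625; DTI: 5,240 ÷ 13,900 = 37.7%, within the 40% cap
Loan-to-value = 173,200/244,500 = 70.8% — pass (97% max)
Credit 793 → row 720+; LTV 70.8% → column ≤72%. Grid cell → 6.6%.

6.6%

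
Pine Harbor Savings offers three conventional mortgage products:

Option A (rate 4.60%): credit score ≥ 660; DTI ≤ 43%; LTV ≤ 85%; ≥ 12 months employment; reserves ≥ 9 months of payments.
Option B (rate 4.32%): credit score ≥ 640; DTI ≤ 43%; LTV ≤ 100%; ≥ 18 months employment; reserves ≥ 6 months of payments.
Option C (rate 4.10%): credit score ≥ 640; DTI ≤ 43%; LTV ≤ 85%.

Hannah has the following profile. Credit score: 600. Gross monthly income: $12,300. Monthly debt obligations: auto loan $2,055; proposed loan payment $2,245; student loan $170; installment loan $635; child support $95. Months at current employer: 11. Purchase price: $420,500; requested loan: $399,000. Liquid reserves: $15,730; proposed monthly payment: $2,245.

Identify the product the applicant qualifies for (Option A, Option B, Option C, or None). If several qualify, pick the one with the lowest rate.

None

Total debts = (2,055 + 2,245 + 170 + 635 + 95) = 5,200; DTI = 5,200/12,300 = 42.3%.
LTV = 399,000/420,500 = 94.9%.
Reserves = 15,730/2,245 = 7.0 months.
Option A: score 600 < 660; DTI 42.3% ≤ 43%; LTV 94.9% > 85%; employment 11 < 12 mo; reserves 7.0 < 9 mo → does not qualify.
Option B: score 600 < 640; DTI 42.3% ≤ 43%; LTV 94.9% ≤ 100%; employment 11 < 18 mo; reserves 7.0 ≥ 6 mo → does not qualify.
Option C: score 600 < 640; DTI 42.3% ≤ 43%; LTV 94.9% > 85% → does not qualify.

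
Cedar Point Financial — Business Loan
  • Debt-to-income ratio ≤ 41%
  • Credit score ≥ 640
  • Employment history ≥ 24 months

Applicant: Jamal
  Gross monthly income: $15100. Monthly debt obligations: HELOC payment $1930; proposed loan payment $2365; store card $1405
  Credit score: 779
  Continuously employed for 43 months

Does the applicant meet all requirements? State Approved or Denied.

Total monthly debts = (1,930 + 2,365 + 1,405) = 5,700. DTI = 5,700/15,100 = 37.7% ≤ 41%
Credit score 779 ≥ 640 (meets)
Employment 43 ≥ 24 months
All criteria satisfied.

Approved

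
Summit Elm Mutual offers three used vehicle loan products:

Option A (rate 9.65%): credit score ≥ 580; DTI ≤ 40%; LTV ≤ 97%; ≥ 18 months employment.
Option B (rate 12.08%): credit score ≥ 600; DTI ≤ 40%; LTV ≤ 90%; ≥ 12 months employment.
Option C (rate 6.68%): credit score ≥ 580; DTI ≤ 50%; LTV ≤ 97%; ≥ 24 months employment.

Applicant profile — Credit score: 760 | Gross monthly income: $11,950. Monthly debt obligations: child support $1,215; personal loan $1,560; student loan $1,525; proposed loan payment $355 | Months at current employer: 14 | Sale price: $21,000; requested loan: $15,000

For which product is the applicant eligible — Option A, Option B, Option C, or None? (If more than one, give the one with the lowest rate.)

Option B

Total debts = (1,215 + 1,560 + 1,525 + 355) = 4,655; DTI = 4,655/11,950 = 39%.
LTV = 15,000/21,000 = 71.4%.
Option A: score 760 ≥ 580; DTI 39% ≤ 40%; LTV 71.4% ≤ 97%; employment 14 < 18 mo → does not qualify.
Option B: score 760 ≥ 600; DTI 39% ≤ 40%; LTV 71.4% ≤ 90%; employment 14 ≥ 12 mo → qualifies.
Option C: score 760 ≥ 580; DTI 39% ≤ 50%; LTV 71.4% ≤ 97%; employment 14 < 24 mo → does not qualify.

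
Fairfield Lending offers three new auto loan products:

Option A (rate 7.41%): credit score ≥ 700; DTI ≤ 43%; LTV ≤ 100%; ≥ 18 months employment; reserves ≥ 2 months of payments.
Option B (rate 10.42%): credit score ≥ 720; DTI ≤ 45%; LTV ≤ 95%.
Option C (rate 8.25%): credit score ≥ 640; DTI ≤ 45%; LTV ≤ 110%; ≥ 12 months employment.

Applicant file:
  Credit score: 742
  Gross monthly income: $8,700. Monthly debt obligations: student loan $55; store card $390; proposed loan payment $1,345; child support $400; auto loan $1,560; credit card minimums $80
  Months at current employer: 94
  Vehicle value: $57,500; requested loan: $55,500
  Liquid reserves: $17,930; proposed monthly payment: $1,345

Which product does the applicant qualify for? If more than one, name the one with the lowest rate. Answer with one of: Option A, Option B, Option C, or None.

Total debts = (55 + 390 + 1,345 + 400 + 1,560 + 80) = 3,830; DTI = 3,830/8,700 = 44%.
LTV = 55,500/57,500 = 96.5%.
Reserves = 17,930/1,345 = 13.3 months.
Option A: score 742 ≥ 700; DTI 44% > 43%; LTV 96.5% ≤ 100%; employment 94 ≥ 18 mo; reserves 13.3 ≥ 2 mo → does not qualify.
Option B: score 742 ≥ 720; DTI 44% ≤ 45%; LTV 96.5% > 95% → does not qualify.
Option C: score 742 ≥ 640; DTI 44% ≤ 45%; LTV 96.5% ≤ 110%; employment 94 ≥ 12 mo → qualifies.

Option C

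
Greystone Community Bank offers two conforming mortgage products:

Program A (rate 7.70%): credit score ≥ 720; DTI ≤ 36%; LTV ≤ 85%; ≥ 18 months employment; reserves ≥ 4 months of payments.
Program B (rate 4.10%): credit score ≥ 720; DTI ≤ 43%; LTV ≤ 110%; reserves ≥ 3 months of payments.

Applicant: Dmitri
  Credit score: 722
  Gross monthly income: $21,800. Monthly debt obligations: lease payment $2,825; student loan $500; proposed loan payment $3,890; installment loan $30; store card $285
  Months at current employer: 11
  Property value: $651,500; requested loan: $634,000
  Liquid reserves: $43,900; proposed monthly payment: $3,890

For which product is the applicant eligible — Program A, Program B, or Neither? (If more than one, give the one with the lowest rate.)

Total debts = (2,825 + 500 + 3,890 + 30 + 285) = 7,530; DTI = 7,530/21,800 = 34.5%.
LTV = 634,000/651,500 = 97.3%.
Reserves = 43,900/3,890 = 11.3 months.
Program A: score 722 ≥ 720; DTI 34.5% ≤ 36%; LTV 97.3% > 85%; employment 11 < 18 mo; reserves 11.3 ≥ 4 mo → does not qualify.
Program B: score 722 ≥ 720; DTI 34.5% ≤ 43%; LTV 97.3% ≤ 110%; reserves 11.3 ≥ 3 mo → qualifies.

Program B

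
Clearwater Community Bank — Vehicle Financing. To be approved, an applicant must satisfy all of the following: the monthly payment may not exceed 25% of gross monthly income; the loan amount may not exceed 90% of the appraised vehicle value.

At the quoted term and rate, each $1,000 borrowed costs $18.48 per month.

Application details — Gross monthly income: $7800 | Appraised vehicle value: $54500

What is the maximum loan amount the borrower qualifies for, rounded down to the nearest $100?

$49,000

Payment cap: 25% × $7,800 = $1,950/month.
At $18.48 per $1,000, that supports 1,950/18.48 × 1,000 ≈ $105,519 → $105,500.
LTV cap: 90% × $54,500 = $49,050 → $49,000.
Binding constraint: loan-to-value.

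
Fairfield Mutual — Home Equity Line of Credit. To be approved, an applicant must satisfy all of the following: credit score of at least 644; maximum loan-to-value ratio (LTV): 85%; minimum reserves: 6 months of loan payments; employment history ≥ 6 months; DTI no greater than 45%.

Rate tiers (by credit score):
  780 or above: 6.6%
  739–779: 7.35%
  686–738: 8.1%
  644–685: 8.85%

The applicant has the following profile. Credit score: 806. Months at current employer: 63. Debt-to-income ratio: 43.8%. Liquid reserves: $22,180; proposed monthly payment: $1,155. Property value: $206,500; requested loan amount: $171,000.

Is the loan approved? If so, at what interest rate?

Approved at 6.6%

Credit score 806 ≥ 644 (meets minimum)
Reserves: 22,180 ÷ 1,155 = 19.2 months (meets 6-month minimum)
Employment 63 ≥ 6 months
LTV: 171,000 ÷ 206,500 = 82.8%, within 85% cap
DTI 43.8% ≤ 45%
All requirements met. Score 806 falls in the 780 or above tier → 6.6%.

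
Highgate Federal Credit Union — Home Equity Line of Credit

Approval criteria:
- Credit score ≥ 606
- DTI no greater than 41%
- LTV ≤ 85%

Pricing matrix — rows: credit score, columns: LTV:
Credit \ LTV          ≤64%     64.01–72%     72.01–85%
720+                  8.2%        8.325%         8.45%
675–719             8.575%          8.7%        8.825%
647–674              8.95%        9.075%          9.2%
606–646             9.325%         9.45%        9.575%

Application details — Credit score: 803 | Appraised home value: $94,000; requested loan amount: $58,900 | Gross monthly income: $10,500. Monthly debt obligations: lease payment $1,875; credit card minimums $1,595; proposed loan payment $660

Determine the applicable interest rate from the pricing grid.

Credit score 803 ≥ 606; Total monthly debts = (1,875 + 1,595 + 660) = 4,130. DTI: 4,130 ÷ 10,500 = 39.3%, within the 41% cap
LTV: 58,900 ÷ 94,000 = 62.7%, within 85% cap
Row: 803 falls in 720+. Column: 62.7% falls in ≤64%. Rate = 8.2%.

8.2%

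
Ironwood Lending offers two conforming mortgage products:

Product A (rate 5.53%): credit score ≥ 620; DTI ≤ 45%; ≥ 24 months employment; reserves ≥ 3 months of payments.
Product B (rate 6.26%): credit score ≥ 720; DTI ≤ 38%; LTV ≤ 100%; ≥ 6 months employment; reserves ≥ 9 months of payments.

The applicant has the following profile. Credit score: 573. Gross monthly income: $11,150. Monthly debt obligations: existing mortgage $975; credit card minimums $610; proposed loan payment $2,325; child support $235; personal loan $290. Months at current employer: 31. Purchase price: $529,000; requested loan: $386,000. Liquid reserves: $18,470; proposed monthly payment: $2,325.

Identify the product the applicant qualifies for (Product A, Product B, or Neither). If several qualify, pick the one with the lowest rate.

Neither

Total debts = (975 + 610 + 2,325 + 235 + 290) = 4,435; DTI = 4,435/11,150 = 39.8%.
LTV = 386,000/529,000 = 73%.
Reserves = 18,470/2,325 = 7.9 months.
Product A: score 573 < 620; DTI 39.8% ≤ 45%; employment 31 ≥ 24 mo; reserves 7.9 ≥ 3 mo → does not qualify.
Product B: score 573 < 720; DTI 39.8% > 38%; LTV 73% ≤ 100%; employment 31 ≥ 6 mo; reserves 7.9 < 9 mo → does not qualify.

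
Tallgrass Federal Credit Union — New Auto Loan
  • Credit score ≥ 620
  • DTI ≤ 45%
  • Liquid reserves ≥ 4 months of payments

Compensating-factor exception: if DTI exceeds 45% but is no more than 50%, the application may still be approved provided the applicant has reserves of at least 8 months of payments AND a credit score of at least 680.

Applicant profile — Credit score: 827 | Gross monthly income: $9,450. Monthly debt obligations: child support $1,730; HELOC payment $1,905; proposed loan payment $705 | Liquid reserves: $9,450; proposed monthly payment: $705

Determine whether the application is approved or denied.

Credit score 827 ≥ 620 (meets base)
Total debts = (1,730 + 1,905 + 705) = 4,340. DTI: 4,340 ÷ 9,450 = 45.9%, over the 45% base limit.
Liquid reserves cover 9,450/705 = 13.4 months — ≥ 4 required
DTI 45.9% is within the 45%–50% exception band; checking compensating factors.
Reserves 13.4 ≥ 8 months; credit score 827 ≥ 680.
Both compensating conditions met → exception applies.

Approved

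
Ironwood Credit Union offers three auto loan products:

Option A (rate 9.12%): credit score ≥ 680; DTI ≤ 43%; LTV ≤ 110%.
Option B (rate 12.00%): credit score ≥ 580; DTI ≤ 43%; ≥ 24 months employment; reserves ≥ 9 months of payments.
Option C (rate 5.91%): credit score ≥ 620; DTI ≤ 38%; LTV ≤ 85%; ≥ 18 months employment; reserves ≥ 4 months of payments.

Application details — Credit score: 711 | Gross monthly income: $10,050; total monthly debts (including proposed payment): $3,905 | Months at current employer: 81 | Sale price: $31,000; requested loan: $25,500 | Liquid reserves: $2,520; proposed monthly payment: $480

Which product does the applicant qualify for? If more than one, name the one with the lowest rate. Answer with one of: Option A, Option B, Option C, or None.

DTI = 3,905/10,050 = 38.9%.
LTV = 25,500/31,000 = 82.3%.
Reserves = 2,520/480 = 5.2 months.
Option A: score 711 ≥ 680; DTI 38.9% ≤ 43%; LTV 82.3% ≤ 110% → qualifies.
Option B: score 711 ≥ 580; DTI 38.9% ≤ 43%; employment 81 ≥ 24 mo; reserves 5.2 < 9 mo → does not qualify.
Option C: score 711 ≥ 620; DTI 38.9% > 38%; LTV 82.3% ≤ 85%; employment 81 ≥ 18 mo; reserves 5.2 ≥ 4 mo → does not qualify.

Option A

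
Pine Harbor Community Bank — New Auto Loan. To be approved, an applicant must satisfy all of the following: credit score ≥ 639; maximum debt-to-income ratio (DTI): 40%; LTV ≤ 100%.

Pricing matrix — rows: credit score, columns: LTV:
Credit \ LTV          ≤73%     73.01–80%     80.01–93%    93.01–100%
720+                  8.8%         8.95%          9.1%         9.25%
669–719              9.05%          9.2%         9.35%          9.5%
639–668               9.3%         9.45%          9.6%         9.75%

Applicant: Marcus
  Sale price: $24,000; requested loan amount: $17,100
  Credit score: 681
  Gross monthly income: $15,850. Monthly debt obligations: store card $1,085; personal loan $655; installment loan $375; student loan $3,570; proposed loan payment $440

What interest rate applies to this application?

Credit score 681 ≥ 639; Total monthly debts = (1,085 + 655 + 375 + 3,570 + 440) = 6,125. Debt-to-income = 6,125/15,850 = 38.6% — meets 40% limit
Loan-to-value = 17,100/24,000 = 71.2% — pass (100% max)
Credit 681 → row 669–719; LTV 71.2% → column ≤73%. Grid cell → 9.05%.

9.05%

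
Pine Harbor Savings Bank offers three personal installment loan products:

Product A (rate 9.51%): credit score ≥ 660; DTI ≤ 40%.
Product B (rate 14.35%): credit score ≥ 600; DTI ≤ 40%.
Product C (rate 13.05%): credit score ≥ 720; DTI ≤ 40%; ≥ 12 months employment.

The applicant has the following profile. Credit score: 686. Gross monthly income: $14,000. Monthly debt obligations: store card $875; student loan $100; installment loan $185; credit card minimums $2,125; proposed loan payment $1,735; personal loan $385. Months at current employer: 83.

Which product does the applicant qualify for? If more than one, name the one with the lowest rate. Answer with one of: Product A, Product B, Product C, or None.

Total debts = (875 + 100 + 185 + 2,125 + 1,735 + 385) = 5,405; DTI = 5,405/14,000 = 38.6%.
Product A: score 686 ≥ 660; DTI 38.6% ≤ 40% → qualifies.
Product B: score 686 ≥ 600; DTI 38.6% ≤ 40% → qualifies.
Product C: score 686 < 720; DTI 38.6% ≤ 40%; employment 83 ≥ 12 mo → does not qualify.
Qualifying: Product A, Product B. Lowest rate is 9.51% → Product A.

Product A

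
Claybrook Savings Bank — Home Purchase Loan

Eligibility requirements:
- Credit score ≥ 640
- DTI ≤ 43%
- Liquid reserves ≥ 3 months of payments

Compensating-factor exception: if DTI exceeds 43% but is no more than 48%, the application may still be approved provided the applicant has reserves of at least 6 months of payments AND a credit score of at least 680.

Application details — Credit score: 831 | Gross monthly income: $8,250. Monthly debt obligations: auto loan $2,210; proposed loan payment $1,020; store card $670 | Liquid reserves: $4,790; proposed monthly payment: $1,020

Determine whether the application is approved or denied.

Denied

Credit score 831 ≥ 640 (meets base)
Total debts = (2,210 + 1,020 + 670) = 3,900. DTI = 3,900/8,250 = 47.3% > 43% — standard DTI limit exceeded.
Reserves = 4,790/1,020 = 4.7 months ≥ 3
47.3% falls in the override range (43%–48%), so the compensating-factor test applies.
Override check — reserves: 4.7 mo (short of 6); score: 831 (ok).
Compensating-factor requirement not fully met.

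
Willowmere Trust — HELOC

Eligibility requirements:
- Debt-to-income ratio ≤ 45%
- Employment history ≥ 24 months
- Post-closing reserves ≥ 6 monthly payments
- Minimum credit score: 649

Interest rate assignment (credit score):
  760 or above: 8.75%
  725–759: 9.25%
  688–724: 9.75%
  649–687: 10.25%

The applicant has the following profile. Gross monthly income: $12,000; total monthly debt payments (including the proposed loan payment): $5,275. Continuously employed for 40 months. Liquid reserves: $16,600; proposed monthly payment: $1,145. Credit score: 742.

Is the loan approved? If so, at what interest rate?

Approved at 9.25%

Credit score 742 ≥ 649 (meets minimum)
Reserves: 16,600 ÷ 1,145 = 14.5 months (meets 6-month minimum)
Employment 40 ≥ 24 months
DTI = 5,275/12,000 = 44% ≤ 45%
All requirements met. Score 742 falls in the 725–759 tier → 9.25%.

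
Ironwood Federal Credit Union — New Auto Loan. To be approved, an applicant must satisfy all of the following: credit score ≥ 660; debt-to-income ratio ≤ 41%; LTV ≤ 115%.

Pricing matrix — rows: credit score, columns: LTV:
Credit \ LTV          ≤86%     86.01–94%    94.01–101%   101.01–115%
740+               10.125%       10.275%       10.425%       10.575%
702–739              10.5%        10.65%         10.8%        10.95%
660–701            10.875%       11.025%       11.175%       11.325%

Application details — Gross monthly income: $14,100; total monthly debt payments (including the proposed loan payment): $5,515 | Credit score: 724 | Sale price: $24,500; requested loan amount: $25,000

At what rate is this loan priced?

10.95%

Credit score 724 ≥ 660; DTI: 5,515 ÷ 14,100 = 39.1%, within the 41% cap
LTV = 25,000/24,500 = 102% ≤ 115%
Credit 724 → row 702–739; LTV 102% → column 101.01–115%. Grid cell → 10.95%.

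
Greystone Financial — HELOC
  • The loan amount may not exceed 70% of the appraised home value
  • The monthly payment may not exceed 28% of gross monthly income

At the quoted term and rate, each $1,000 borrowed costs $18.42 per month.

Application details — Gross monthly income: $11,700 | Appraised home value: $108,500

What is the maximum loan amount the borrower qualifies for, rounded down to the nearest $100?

$75,900

Payment cap: 28% × $11,700 = $3,276/month.
At $18.42 per $1,000, that supports 3,276/18.42 × 1,000 ≈ $177,850 → $177,800.
LTV cap: 70% × $108,500 = $75,950 → $75,900.
Binding constraint: loan-to-value.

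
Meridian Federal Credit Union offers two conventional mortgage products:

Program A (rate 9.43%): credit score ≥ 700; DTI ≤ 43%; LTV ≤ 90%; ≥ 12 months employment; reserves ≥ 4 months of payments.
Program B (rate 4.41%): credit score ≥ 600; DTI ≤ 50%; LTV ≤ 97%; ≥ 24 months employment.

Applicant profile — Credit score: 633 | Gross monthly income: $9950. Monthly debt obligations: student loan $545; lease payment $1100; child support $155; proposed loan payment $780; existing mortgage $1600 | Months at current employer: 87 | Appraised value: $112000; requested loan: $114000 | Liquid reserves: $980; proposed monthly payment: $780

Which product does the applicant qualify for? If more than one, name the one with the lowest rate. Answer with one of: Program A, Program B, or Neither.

Neither

Total debts = (545 + 1,100 + 155 + 780 + 1,600) = 4,180; DTI = 4,180/9,950 = 42%.
LTV = 114,000/112,000 = 101.8%.
Reserves = 980/780 = 1.3 months.
Program A: score 633 < 700; DTI 42% ≤ 43%; LTV 101.8% > 90%; employment 87 ≥ 12 mo; reserves 1.3 < 4 mo → does not qualify.
Program B: score 633 ≥ 600; DTI 42% ≤ 50%; LTV 101.8% > 97%; employment 87 ≥ 24 mo → does not qualify.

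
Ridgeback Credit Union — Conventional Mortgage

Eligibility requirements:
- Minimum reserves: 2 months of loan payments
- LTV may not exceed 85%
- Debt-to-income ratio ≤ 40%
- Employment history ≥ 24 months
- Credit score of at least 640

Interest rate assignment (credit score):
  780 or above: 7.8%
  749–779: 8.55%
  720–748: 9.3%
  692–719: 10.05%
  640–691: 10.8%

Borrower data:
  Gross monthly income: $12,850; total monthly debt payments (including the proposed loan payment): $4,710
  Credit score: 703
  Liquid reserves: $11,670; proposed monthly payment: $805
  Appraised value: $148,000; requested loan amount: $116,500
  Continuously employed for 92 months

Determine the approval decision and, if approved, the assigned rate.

Credit score 703 ≥ 640 (meets minimum)
LTV = 116,500/148,000 = 78.7% ≤ 85%
Employment 92 ≥ 24 months
Reserves: 11,670 ÷ 805 = 14.5 months (meets 2-month minimum)
Debt-to-income = 4,710/12,850 = 36.7% — meets 40% limit
All requirements met. Score 703 falls in the 692–719 tier → 10.05%.

Approved at 10.05%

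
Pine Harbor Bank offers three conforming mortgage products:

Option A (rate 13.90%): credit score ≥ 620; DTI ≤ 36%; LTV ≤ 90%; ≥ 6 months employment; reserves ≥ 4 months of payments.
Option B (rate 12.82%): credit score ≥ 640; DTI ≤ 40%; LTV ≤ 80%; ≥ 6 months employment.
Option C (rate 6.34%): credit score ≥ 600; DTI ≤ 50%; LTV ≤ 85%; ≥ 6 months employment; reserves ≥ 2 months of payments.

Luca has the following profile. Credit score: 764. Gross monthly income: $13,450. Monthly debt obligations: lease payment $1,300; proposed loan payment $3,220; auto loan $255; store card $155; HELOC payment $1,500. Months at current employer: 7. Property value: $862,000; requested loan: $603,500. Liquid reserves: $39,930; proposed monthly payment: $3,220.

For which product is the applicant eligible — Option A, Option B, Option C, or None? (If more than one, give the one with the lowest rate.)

Total debts = (1,300 + 3,220 + 255 + 155 + 1,500) = 6,430; DTI = 6,430/13,450 = 47.8%.
LTV = 603,500/862,000 = 70%.
Reserves = 39,930/3,220 = 12.4 months.
Option A: score 764 ≥ 620; DTI 47.8% > 36%; LTV 70% ≤ 90%; employment 7 ≥ 6 mo; reserves 12.4 ≥ 4 mo → does not qualify.
Option B: score 764 ≥ 640; DTI 47.8% > 40%; LTV 70% ≤ 80%; employment 7 ≥ 6 mo → does not qualify.
Option C: score 764 ≥ 600; DTI 47.8% ≤ 50%; LTV 70% ≤ 85%; employment 7 ≥ 6 mo; reserves 12.4 ≥ 2 mo → qualifies.

Option C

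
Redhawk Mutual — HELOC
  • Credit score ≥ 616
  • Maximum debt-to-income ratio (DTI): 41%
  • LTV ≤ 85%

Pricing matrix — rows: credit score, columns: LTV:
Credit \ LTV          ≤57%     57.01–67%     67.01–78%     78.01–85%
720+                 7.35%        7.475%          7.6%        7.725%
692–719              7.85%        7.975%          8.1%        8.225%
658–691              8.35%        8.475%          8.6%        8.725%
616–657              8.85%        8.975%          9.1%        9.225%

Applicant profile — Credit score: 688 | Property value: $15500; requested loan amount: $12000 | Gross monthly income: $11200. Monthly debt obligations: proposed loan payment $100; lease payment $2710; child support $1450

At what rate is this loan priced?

Credit score 688 ≥ 616; Total monthly debts = (100 + 2,710 + 1,450) = 4,260. Debt-to-income = 4,260/11,200 = 38% — meets 41% limit
LTV = 12,000/15,500 = 77.4% ≤ 85%
Row: 688 falls in 658–691. Column: 77.4% falls in 67.01–78%. Rate = 8.6%.

8.6%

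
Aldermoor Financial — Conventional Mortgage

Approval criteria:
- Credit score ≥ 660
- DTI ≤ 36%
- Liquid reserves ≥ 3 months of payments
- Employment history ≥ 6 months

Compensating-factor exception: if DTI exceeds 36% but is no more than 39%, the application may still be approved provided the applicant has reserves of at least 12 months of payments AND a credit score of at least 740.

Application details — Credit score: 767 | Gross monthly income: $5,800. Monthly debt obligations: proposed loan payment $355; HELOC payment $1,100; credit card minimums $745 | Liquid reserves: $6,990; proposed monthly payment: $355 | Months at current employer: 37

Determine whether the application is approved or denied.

Approved

Credit score 767 ≥ 660 (meets base)
Total debts = (355 + 1,100 + 745) = 2,200. DTI: 2,200 ÷ 5,800 = 37.9%, over the 36% base limit.
Reserves: 6,990 ÷ 355 = 19.7 months (meets 3-month minimum)
Employment 37 ≥ 6 months
DTI 37.9% is within the 36%–39% exception band; checking compensating factors.
Reserves 19.7 ≥ 12 months; credit score 767 ≥ 740.
Both override conditions satisfied; DTI exception granted.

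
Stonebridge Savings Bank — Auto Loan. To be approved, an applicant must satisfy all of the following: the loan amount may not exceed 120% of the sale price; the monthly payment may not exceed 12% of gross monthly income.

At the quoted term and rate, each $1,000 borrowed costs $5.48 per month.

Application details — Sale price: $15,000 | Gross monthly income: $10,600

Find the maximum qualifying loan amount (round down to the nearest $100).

$18,000

Payment cap: 12% × $10,600 = $1,272/month.
At $5.48 per $1,000, that supports 1,272/5.48 × 1,000 ≈ $232,116 → $232,100.
LTV cap: 120% × $15,000 = $18,000 → $18,000.
Binding constraint: loan-to-value.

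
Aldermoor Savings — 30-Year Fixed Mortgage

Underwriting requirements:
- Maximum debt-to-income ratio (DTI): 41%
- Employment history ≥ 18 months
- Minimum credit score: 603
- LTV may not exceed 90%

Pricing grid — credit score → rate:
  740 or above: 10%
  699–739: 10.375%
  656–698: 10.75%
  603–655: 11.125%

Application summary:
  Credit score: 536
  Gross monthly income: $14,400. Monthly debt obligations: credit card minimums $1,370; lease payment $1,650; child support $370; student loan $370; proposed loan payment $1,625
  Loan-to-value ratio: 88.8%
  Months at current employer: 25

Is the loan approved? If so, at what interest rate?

Credit score 536 < 603 (below minimum)
Total monthly debts = (1,370 + 1,650 + 370 + 370 + 1,625) = 5,385. DTI: 5,385 ÷ 14,400 = 37.4%, within the 41% cap
LTV 88.8% — within 90%
Employment 25 ≥ 18 months
Not all requirements met → denied.

Denied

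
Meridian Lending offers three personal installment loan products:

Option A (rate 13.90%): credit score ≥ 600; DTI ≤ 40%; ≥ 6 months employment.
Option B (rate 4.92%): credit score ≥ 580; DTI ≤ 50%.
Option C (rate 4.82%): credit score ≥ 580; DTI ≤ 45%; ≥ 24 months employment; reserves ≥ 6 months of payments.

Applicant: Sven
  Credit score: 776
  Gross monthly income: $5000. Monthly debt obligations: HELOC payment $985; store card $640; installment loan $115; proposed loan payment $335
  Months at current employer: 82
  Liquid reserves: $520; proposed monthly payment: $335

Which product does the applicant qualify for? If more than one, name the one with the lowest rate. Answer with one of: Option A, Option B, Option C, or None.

Option B

Total debts = (985 + 640 + 115 + 335) = 2,075; DTI = 2,075/5,000 = 41.5%.
Reserves = 520/335 = 1.6 months.
Option A: score 776 ≥ 600; DTI 41.5% > 40%; employment 82 ≥ 6 mo → does not qualify.
Option B: score 776 ≥ 580; DTI 41.5% ≤ 50% → qualifies.
Option C: score 776 ≥ 580; DTI 41.5% ≤ 45%; employment 82 ≥ 24 mo; reserves 1.6 < 6 mo → does not qualify.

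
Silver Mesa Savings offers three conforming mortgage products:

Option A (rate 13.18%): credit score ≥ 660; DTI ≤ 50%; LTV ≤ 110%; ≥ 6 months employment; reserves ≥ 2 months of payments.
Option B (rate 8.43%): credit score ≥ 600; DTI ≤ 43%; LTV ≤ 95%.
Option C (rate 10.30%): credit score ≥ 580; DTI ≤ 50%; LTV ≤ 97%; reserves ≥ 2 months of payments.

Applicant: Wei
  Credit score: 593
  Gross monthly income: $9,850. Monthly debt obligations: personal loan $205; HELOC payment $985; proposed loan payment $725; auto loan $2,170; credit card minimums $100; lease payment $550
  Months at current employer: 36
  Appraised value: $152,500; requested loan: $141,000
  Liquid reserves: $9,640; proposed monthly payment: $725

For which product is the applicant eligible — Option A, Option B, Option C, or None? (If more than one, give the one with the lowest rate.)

Option C

Total debts = (205 + 985 + 725 + 2,170 + 100 + 550) = 4,735; DTI = 4,735/9,850 = 48.1%.
LTV = 141,000/152,500 = 92.5%.
Reserves = 9,640/725 = 13.3 months.
Option A: score 593 < 660; DTI 48.1% ≤ 50%; LTV 92.5% ≤ 110%; employment 36 ≥ 6 mo; reserves 13.3 ≥ 2 mo → does not qualify.
Option B: score 593 < 600; DTI 48.1% > 43%; LTV 92.5% ≤ 95% → does not qualify.
Option C: score 593 ≥ 580; DTI 48.1% ≤ 50%; LTV 92.5% ≤ 97%; reserves 13.3 ≥ 2 mo → qualifies.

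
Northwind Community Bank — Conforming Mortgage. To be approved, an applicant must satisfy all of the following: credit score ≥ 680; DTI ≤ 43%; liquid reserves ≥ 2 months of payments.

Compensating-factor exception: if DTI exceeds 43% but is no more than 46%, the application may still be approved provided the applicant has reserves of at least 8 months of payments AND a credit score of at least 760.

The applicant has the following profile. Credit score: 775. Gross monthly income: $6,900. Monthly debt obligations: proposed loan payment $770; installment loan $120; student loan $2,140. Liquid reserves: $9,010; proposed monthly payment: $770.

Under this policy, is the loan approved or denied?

Credit score 775 ≥ 680 (meets base)
Total debts = (770 + 120 + 2,140) = 3,030. DTI: 3,030 ÷ 6,900 = 43.9%, over the 43% base limit.
Reserves = 9,010/770 = 11.7 months ≥ 2
43.9% falls in the override range (43%–46%), so the compensating-factor test applies.
Reserves 11.7 ≥ 8 months; credit score 775 ≥ 760.
Both override conditions satisfied; DTI exception granted.

Approved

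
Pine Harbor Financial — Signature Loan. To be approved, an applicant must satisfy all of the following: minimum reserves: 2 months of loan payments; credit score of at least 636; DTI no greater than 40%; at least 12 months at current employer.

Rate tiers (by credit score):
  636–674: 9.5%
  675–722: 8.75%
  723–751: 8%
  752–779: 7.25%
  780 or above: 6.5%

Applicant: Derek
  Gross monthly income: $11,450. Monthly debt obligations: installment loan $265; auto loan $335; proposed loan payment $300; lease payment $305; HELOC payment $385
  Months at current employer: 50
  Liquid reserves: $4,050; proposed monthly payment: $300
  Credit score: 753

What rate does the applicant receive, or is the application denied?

Approved at 7.25%

Credit score 753 ≥ 636 (meets minimum)
Liquid reserves cover 4,050/300 = 13.5 months — ≥ 2 required
Total monthly debts = (265 + 335 + 300 + 305 + 385) = 1,590. Debt-to-income = 1,590/11,450 = 13.9% — meets 40% limit
Employment 50 ≥ 12 months
All requirements met. Score 753 falls in the 752–779 tier → 7.25%.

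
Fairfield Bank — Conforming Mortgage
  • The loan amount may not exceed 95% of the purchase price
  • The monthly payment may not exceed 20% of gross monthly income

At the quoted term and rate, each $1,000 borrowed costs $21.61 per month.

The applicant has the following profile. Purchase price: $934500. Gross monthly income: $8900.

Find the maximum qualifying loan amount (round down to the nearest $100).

Payment cap: 20% × $8,900 = $1,780/month.
At $21.61 per $1,000, that supports 1,780/21.61 × 1,000 ≈ $82,369 → $82,300.
LTV cap: 95% × $934,500 = $887,775 → $887,700.
Binding constraint: payment-to-income.

$82,300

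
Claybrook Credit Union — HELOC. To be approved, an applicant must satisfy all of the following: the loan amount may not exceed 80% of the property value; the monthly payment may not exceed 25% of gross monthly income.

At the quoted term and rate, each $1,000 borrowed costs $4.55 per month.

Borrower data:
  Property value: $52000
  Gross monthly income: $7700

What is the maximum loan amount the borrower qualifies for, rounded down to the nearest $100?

Payment cap: 25% × $7,700 = $1,925/month.
At $4.55 per $1,000, that supports 1,925/4.55 × 1,000 ≈ $423,076 → $423,000.
LTV cap: 80% × $52,000 = $41,600 → $41,600.
Binding constraint: loan-to-value.

$41,600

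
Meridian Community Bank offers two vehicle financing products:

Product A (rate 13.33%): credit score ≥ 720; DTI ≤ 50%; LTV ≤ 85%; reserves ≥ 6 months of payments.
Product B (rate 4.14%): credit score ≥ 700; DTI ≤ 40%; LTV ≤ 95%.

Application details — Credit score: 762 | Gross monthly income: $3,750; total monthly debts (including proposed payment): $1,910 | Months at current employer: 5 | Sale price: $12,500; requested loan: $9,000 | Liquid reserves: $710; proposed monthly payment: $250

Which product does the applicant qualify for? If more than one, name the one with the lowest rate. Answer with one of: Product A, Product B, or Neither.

DTI = 1,910/3,750 = 50.9%.
LTV = 9,000/12,500 = 72%.
Reserves = 710/250 = 2.8 months.
Product A: score 762 ≥ 720; DTI 50.9% > 50%; LTV 72% ≤ 85%; reserves 2.8 < 6 mo → does not qualify.
Product B: score 762 ≥ 700; DTI 50.9% > 40%; LTV 72% ≤ 95% → does not qualify.

Neither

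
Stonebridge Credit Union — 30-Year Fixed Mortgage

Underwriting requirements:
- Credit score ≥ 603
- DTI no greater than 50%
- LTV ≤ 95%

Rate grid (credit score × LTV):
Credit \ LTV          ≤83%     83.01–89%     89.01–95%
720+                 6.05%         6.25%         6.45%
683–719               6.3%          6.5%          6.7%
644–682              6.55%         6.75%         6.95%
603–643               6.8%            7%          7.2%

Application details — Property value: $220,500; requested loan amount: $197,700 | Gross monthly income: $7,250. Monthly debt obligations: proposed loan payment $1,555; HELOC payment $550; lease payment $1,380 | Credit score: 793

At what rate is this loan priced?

6.45%

Credit score 793 ≥ 603; Total monthly debts = (1,555 + 550 + 1,380) = 3,485. DTI = 3,485/7,250 = 48.1% ≤ 50%
LTV: 197,700 ÷ 220,500 = 89.7%, within 95% cap
Credit 793 → row 720+; LTV 89.7% → column 89.01–95%. Grid cell → 6.45%.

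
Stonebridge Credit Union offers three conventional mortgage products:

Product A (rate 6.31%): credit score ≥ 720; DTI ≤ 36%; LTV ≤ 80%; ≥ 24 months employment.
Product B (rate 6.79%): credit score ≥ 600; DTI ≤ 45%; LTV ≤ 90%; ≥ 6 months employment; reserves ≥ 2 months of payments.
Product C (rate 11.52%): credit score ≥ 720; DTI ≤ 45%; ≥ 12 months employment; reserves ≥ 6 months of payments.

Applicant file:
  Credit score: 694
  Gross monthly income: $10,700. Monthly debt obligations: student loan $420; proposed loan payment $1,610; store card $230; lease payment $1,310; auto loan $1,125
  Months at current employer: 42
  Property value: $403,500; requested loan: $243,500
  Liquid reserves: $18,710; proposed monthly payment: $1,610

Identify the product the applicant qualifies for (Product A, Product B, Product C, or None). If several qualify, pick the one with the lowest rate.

Total debts = (420 + 1,610 + 230 + 1,310 + 1,125) = 4,695; DTI = 4,695/10,700 = 43.9%.
LTV = 243,500/403,500 = 60.3%.
Reserves = 18,710/1,610 = 11.6 months.
Product A: score 694 < 720; DTI 43.9% > 36%; LTV 60.3% ≤ 80%; employment 42 ≥ 24 mo → does not qualify.
Product B: score 694 ≥ 600; DTI 43.9% ≤ 45%; LTV 60.3% ≤ 90%; employment 42 ≥ 6 mo; reserves 11.6 ≥ 2 mo → qualifies.
Product C: score 694 < 720; DTI 43.9% ≤ 45%; employment 42 ≥ 12 mo; reserves 11.6 ≥ 6 mo → does not qualify.

Product B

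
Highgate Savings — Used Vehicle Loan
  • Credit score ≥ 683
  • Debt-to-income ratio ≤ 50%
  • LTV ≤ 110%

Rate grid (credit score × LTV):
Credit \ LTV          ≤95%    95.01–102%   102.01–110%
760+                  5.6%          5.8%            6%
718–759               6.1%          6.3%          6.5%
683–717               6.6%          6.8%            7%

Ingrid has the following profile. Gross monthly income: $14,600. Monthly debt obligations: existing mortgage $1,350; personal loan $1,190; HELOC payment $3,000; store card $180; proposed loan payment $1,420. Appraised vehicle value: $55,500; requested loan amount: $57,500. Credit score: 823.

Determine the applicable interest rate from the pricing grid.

6%

Credit score 823 ≥ 683; Total monthly debts = (1,350 + 1,190 + 3,000 + 180 + 1,420) = 7,140. Debt-to-income = 7,140/14,600 = 48.9% — meets 50% limit
LTV = 57,500/55,500 = 103.6% ≤ 110%
Score 823 is in the 760+ band; LTV 103.6% is in the 102.01–110% band → 6%.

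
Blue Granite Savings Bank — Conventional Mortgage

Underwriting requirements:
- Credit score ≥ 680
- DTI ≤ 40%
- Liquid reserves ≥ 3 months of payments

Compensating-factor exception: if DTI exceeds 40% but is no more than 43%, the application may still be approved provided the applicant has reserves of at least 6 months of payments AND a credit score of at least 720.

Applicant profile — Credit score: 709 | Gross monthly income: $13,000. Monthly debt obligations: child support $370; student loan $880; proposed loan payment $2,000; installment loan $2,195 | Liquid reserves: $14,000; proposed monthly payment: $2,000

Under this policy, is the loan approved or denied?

Credit score 709 ≥ 680 (meets base)
Total debts = (370 + 880 + 2,000 + 2,195) = 5,445. DTI = 5,445/13,000 = 41.9% > 40% — standard DTI limit exceeded.
Liquid reserves cover 14,000/2,000 = 7.0 months — ≥ 3 required
41.9% falls in the override range (40%–43%), so the compensating-factor test applies.
Override check — reserves: 7.0 mo (ok); score: 709 (below 720).
Compensating-factor requirement not fully met.

Denied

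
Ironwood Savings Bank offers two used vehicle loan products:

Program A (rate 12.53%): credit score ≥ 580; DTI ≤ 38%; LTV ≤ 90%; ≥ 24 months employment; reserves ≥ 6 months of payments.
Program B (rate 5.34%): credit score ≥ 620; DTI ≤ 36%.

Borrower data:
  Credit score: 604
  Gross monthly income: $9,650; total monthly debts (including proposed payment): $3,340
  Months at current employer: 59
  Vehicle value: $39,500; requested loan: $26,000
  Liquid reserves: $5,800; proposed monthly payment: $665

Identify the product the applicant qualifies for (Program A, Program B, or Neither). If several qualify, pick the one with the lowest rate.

Program A

DTI = 3,340/9,650 = 34.6%.
LTV = 26,000/39,500 = 65.8%.
Reserves = 5,800/665 = 8.7 months.
Program A: score 604 ≥ 580; DTI 34.6% ≤ 38%; LTV 65.8% ≤ 90%; employment 59 ≥ 24 mo; reserves 8.7 ≥ 6 mo → qualifies.
Program B: score 604 < 620; DTI 34.6% ≤ 36% → does not qualify.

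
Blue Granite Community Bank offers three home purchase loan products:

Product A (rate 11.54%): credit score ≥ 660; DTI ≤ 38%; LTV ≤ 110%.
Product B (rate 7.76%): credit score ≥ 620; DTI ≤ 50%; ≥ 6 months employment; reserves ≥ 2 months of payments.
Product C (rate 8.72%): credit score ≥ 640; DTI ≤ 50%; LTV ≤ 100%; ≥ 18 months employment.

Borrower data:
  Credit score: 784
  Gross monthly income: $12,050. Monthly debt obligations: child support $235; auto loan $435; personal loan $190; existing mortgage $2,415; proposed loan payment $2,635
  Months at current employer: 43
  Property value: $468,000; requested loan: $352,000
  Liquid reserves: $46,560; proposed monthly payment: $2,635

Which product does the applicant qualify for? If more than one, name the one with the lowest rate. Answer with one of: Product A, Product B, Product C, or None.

Product B

Total debts = (235 + 435 + 190 + 2,415 + 2,635) = 5,910; DTI = 5,910/12,050 = 49%.
LTV = 352,000/468,000 = 75.2%.
Reserves = 46,560/2,635 = 17.7 months.
Product A: score 784 ≥ 660; DTI 49% > 38%; LTV 75.2% ≤ 110% → does not qualify.
Product B: score 784 ≥ 620; DTI 49% ≤ 50%; employment 43 ≥ 6 mo; reserves 17.7 ≥ 2 mo → qualifies.
Product C: score 784 ≥ 640; DTI 49% ≤ 50%; LTV 75.2% ≤ 100%; employment 43 ≥ 18 mo → qualifies.
Qualifying: Product B, Product C. Lowest rate is 7.76% → Product B.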